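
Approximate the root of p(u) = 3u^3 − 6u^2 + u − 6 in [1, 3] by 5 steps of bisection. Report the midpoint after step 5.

2.1875

midpoint 2: p = -4 < 0 → [2, 3]
midpoint 2.5: p = 5.875 > 0 → [2, 2.5]
midpoint 2.25: p = 0.046875 > 0 → [2, 2.25]
midpoint 2.125: p = -2.1816 < 0 → [2.125, 2.25]
midpoint 2.1875: p = -1.1208 < 0 → [2.1875, 2.25]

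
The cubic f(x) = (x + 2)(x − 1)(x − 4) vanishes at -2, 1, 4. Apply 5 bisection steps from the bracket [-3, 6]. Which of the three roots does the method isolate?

4

f(1.5) = -4.375 < 0, so the root lies in [1.5, 6]
f(3.75) = -3.953125 < 0, so the root lies in [3.75, 6]
f(4.875) = 23.310547 > 0, so the root lies in [3.75, 4.875]
f(4.3125) = 6.5344 > 0, so the root lies in [3.75, 4.3125]
f(4.03125) = 0.5713 > 0, so the root lies in [3.75, 4.03125]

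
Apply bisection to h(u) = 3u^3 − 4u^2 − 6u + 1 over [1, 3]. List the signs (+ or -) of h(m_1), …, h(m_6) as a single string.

h(2) = -3 < 0, so the root lies in [2, 3]
h(2.5) = 7.875 > 0, so the root lies in [2, 2.5]
h(2.25) = 1.421875 > 0, so the root lies in [2, 2.25]
h(2.125) = -1.0254 < 0, so the root lies in [2.125, 2.25]
h(2.1875) = 0.137 > 0, so the root lies in [2.125, 2.1875]
h(2.15625) = -0.4593 < 0, so the root lies in [2.15625, 2.1875]

-++-+-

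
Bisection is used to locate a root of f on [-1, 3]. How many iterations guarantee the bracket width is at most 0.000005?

Width after n steps is 4/2^n. Need 2^n ≥ 4/0.000005 = 800000.
2^19 = 524288 < 800000 ≤ 2^20 = 1048576, so n = 20.

20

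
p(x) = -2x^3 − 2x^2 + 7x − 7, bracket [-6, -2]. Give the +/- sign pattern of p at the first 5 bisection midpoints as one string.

midpoint -4: p = 61 > 0 → [-4, -2]
midpoint -3: p = 8 > 0 → [-3, -2]
midpoint -2.5: p = -5.75 < 0 → [-3, -2.5]
midpoint -2.75: p = 0.2188 > 0 → [-2.75, -2.5]
midpoint -2.625: p = -2.9805 < 0 → [-2.75, -2.625]

++-+-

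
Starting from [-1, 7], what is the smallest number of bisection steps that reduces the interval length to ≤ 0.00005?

18

Width after n steps is 8/2^n. Need 2^n ≥ 8/0.00005 = 160000.
2^17 = 131072 < 160000 ≤ 2^18 = 262144, so n = 18.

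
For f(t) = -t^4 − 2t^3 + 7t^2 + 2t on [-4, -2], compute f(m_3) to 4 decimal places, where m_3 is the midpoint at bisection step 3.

midpoint -3: f = 30 > 0 → [-4, -3]
midpoint -3.5: f = 14.4375 > 0 → [-4, -3.5]
midpoint -3.75: f = -1.347656 < 0 → [-3.75, -3.5]

-1.3477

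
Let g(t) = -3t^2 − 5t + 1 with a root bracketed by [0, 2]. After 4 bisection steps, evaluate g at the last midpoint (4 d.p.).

0.3281

midpoint 1: g = -7 < 0 → [0, 1]
midpoint 0.5: g = -2.25 < 0 → [0, 0.5]
midpoint 0.25: g = -0.4375 < 0 → [0, 0.25]
midpoint 0.125: g = 0.3281 > 0 → [0.125, 0.25]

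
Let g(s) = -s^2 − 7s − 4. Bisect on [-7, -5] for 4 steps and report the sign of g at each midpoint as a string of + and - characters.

s = -6 gives g = 2, positive; keep [-7, -6]
s = -6.5 gives g = -0.75, negative; keep [-6.5, -6]
s = -6.25 gives g = 0.6875, positive; keep [-6.5, -6.25]
s = -6.375 gives g = -0.0156, negative; keep [-6.375, -6.25]

+-+-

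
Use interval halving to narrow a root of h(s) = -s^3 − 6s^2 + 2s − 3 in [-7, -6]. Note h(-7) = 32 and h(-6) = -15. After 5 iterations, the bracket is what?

midpoint -6.5: h = 5.125 > 0 → [-6.5, -6]
midpoint -6.25: h = -5.734375 < 0 → [-6.5, -6.25]
midpoint -6.375: h = -0.509766 < 0 → [-6.5, -6.375]
midpoint -6.4375: h = 2.2556 > 0 → [-6.4375, -6.375]
midpoint -6.40625: h = 0.86 > 0 → [-6.40625, -6.375]

[-6.40625, -6.375]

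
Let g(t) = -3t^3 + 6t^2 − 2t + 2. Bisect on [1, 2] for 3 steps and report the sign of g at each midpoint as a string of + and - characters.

midpoint 1.5: g = 2.375 > 0 → [1.5, 2]
midpoint 1.75: g = 0.796875 > 0 → [1.75, 2]
midpoint 1.875: g = -0.431641 < 0 → [1.75, 1.875]

++-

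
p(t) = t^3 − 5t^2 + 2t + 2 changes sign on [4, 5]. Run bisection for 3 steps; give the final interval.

midpoint 4.5: p = 0.875 > 0 → [4, 4.5]
midpoint 4.25: p = -3.046875 < 0 → [4.25, 4.5]
midpoint 4.375: p = -1.212891 < 0 → [4.375, 4.5]

[4.375, 4.5]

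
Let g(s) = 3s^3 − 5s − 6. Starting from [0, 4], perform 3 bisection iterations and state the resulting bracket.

[1.5, 2]

midpoint 2: g = 8 > 0 → [0, 2]
midpoint 1: g = -8 < 0 → [1, 2]
midpoint 1.5: g = -3.375 < 0 → [1.5, 2]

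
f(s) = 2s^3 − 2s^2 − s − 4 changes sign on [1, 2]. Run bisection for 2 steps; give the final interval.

[1.75, 2]

m = 1.5, f(m) = -3.25 (−); new bracket [1.5, 2]
m = 1.75, f(m) = -1.15625 (−); new bracket [1.75, 2]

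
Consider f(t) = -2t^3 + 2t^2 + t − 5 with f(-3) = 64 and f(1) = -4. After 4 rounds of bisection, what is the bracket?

[-1.25, -1]

midpoint -1: f = -2 < 0 → [-3, -1]
midpoint -2: f = 17 > 0 → [-2, -1]
midpoint -1.5: f = 4.75 > 0 → [-1.5, -1]
midpoint -1.25: f = 0.7812 > 0 → [-1.25, -1]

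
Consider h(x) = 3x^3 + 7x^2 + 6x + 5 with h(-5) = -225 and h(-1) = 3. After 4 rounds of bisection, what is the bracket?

[-1.75, -1.5]

midpoint -3: h = -31 < 0 → [-3, -1]
midpoint -2: h = -3 < 0 → [-2, -1]
midpoint -1.5: h = 1.625 > 0 → [-2, -1.5]
midpoint -1.75: h = -0.1406 < 0 → [-1.75, -1.5]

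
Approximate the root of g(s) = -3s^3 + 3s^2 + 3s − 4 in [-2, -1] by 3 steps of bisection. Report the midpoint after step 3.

s = -1.5 gives g = 8.375, positive; keep [-1.5, -1]
s = -1.25 gives g = 2.796875, positive; keep [-1.25, -1]
s = -1.125 gives g = 0.693359, positive; keep [-1.125, -1]

-1.125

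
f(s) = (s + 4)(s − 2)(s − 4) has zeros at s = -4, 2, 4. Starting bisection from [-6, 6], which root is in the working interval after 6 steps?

f(0) = 32 > 0, so the root lies in [-6, 0]
f(-3) = 35 > 0, so the root lies in [-6, -3]
f(-4.5) = -27.625 < 0, so the root lies in [-4.5, -3]
f(-3.75) = 11.1406 > 0, so the root lies in [-4.5, -3.75]
f(-4.125) = -6.2207 < 0, so the root lies in [-4.125, -3.75]
f(-3.9375) = 2.9456 > 0, so the root lies in [-4.125, -3.9375]

-4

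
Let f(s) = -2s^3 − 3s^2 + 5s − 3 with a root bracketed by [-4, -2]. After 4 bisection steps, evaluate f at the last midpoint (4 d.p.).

midpoint -3: f = 9 > 0 → [-3, -2]
midpoint -2.5: f = -3 < 0 → [-3, -2.5]
midpoint -2.75: f = 2.15625 > 0 → [-2.75, -2.5]
midpoint -2.625: f = -0.6211 < 0 → [-2.75, -2.625]

-0.6211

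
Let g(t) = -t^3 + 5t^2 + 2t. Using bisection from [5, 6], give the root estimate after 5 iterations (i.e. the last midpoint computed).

5.34375

midpoint 5.5: g = -4.125 < 0 → [5, 5.5]
midpoint 5.25: g = 3.609375 > 0 → [5.25, 5.5]
midpoint 5.375: g = -0.083984 < 0 → [5.25, 5.375]
midpoint 5.3125: g = 1.8054 > 0 → [5.3125, 5.375]
midpoint 5.34375: g = 0.8715 > 0 → [5.34375, 5.375]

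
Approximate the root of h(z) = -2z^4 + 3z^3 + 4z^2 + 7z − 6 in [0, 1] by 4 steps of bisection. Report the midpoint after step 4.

h(0.5) = -1.25 < 0, so the root lies in [0.5, 1]
h(0.75) = 2.132812 > 0, so the root lies in [0.5, 0.75]
h(0.625) = 0.364746 > 0, so the root lies in [0.5, 0.625]
h(0.5625) = -0.4632 < 0, so the root lies in [0.5625, 0.625]

0.5625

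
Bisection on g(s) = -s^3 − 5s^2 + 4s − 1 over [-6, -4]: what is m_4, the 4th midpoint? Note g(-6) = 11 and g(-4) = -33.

m = -5, g(m) = -21 (−); new bracket [-6, -5]
m = -5.5, g(m) = -7.875 (−); new bracket [-6, -5.5]
m = -5.75, g(m) = 0.796875 (+); new bracket [-5.75, -5.5]
m = -5.625, g(m) = -3.7246 (−); new bracket [-5.75, -5.625]

-5.625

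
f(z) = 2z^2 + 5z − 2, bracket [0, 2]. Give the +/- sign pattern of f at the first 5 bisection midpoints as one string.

midpoint 1: f = 5 > 0 → [0, 1]
midpoint 0.5: f = 1 > 0 → [0, 0.5]
midpoint 0.25: f = -0.625 < 0 → [0.25, 0.5]
midpoint 0.375: f = 0.1562 > 0 → [0.25, 0.375]
midpoint 0.3125: f = -0.2422 < 0 → [0.3125, 0.375]

++-+-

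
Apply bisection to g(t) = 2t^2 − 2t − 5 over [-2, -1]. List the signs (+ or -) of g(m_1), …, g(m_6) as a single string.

midpoint -1.5: g = 2.5 > 0 → [-1.5, -1]
midpoint -1.25: g = 0.625 > 0 → [-1.25, -1]
midpoint -1.125: g = -0.21875 < 0 → [-1.25, -1.125]
midpoint -1.1875: g = 0.1953 > 0 → [-1.1875, -1.125]
midpoint -1.15625: g = -0.0137 < 0 → [-1.1875, -1.15625]
midpoint -1.171875: g = 0.0903 > 0 → [-1.171875, -1.15625]

++-+-+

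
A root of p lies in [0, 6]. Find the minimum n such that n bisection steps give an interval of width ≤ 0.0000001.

26

Width after n steps is 6/2^n. Need 2^n ≥ 6/0.0000001 = 60000000.
2^25 = 33554432 < 60000000 ≤ 2^26 = 67108864, so n = 26.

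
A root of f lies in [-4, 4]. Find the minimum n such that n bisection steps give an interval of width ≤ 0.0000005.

24

Width after n steps is 8/2^n. Need 2^n ≥ 8/0.0000005 = 16000000.
2^23 = 8388608 < 16000000 ≤ 2^24 = 16777216, so n = 24.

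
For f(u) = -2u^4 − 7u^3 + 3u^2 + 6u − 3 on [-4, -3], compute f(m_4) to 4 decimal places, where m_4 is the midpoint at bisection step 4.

m = -3.5, f(m) = 12.75 (+); new bracket [-4, -3.5]
m = -3.75, f(m) = -9.679688 (−); new bracket [-3.75, -3.5]
m = -3.625, f(m) = 2.763184 (+); new bracket [-3.75, -3.625]
m = -3.6875, f(m) = -3.135 (−); new bracket [-3.6875, -3.625]

-3.1350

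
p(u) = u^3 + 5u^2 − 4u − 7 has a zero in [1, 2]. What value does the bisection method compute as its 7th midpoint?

midpoint 1.5: p = 1.625 > 0 → [1, 1.5]
midpoint 1.25: p = -2.234375 < 0 → [1.25, 1.5]
midpoint 1.375: p = -0.447266 < 0 → [1.375, 1.5]
midpoint 1.4375: p = 0.5525 > 0 → [1.375, 1.4375]
midpoint 1.40625: p = 0.0436 > 0 → [1.375, 1.40625]
midpoint 1.390625: p = -0.2041 < 0 → [1.390625, 1.40625]
midpoint 1.3984375: p = -0.0808 < 0 → [1.3984375, 1.40625]

1.3984375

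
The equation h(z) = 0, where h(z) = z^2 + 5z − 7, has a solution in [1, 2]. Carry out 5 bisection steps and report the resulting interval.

midpoint 1.5: h = 2.75 > 0 → [1, 1.5]
midpoint 1.25: h = 0.8125 > 0 → [1, 1.25]
midpoint 1.125: h = -0.109375 < 0 → [1.125, 1.25]
midpoint 1.1875: h = 0.3477 > 0 → [1.125, 1.1875]
midpoint 1.15625: h = 0.1182 > 0 → [1.125, 1.15625]

[1.125, 1.15625]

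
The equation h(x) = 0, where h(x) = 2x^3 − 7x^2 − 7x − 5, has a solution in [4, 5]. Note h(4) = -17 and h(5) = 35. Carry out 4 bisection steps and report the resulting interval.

[4.375, 4.4375]

midpoint 4.5: h = 4 > 0 → [4, 4.5]
midpoint 4.25: h = -7.65625 < 0 → [4.25, 4.5]
midpoint 4.375: h = -2.128906 < 0 → [4.375, 4.5]
midpoint 4.4375: h = 0.8589 > 0 → [4.375, 4.4375]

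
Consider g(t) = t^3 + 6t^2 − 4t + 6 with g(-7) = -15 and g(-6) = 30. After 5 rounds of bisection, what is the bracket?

[-6.75, -6.71875]

m = -6.5, g(m) = 10.875 (+); new bracket [-7, -6.5]
m = -6.75, g(m) = -1.171875 (−); new bracket [-6.75, -6.5]
m = -6.625, g(m) = 5.068359 (+); new bracket [-6.75, -6.625]
m = -6.6875, g(m) = 2.0032 (+); new bracket [-6.75, -6.6875]
m = -6.71875, g(m) = 0.4295 (+); new bracket [-6.75, -6.71875]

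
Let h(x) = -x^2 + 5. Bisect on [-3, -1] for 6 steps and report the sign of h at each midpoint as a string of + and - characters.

+--+++

m = -2, h(m) = 1 (+); new bracket [-3, -2]
m = -2.5, h(m) = -1.25 (−); new bracket [-2.5, -2]
m = -2.25, h(m) = -0.0625 (−); new bracket [-2.25, -2]
m = -2.125, h(m) = 0.4844 (+); new bracket [-2.25, -2.125]
m = -2.1875, h(m) = 0.2148 (+); new bracket [-2.25, -2.1875]
m = -2.21875, h(m) = 0.0771 (+); new bracket [-2.25, -2.21875]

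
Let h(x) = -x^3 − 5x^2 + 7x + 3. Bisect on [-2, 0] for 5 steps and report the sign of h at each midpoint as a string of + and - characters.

--+-+

h(-1) = -8 < 0, so the root lies in [-1, 0]
h(-0.5) = -1.625 < 0, so the root lies in [-0.5, 0]
h(-0.25) = 0.953125 > 0, so the root lies in [-0.5, -0.25]
h(-0.375) = -0.2754 < 0, so the root lies in [-0.375, -0.25]
h(-0.3125) = 0.3547 > 0, so the root lies in [-0.375, -0.3125]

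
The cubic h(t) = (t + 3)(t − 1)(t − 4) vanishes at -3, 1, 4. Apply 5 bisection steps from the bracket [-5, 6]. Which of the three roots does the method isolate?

t = 0.5 gives h = 6.125, positive; keep [-5, 0.5]
t = -2.25 gives h = 15.234375, positive; keep [-5, -2.25]
t = -3.625 gives h = -22.041016, negative; keep [-3.625, -2.25]
t = -2.9375 gives h = 1.7073, positive; keep [-3.625, -2.9375]
t = -3.28125 gives h = -8.7674, negative; keep [-3.28125, -2.9375]

-3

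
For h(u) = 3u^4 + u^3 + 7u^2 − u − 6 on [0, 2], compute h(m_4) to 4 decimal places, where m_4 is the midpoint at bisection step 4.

h(1) = 4 > 0, so the root lies in [0, 1]
h(0.5) = -4.4375 < 0, so the root lies in [0.5, 1]
h(0.75) = -1.441406 < 0, so the root lies in [0.75, 1]
h(0.875) = 0.9128 > 0, so the root lies in [0.75, 0.875]

0.9128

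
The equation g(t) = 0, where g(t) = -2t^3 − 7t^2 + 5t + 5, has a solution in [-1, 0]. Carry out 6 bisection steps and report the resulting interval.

t = -0.5 gives g = 1, positive; keep [-1, -0.5]
t = -0.75 gives g = -1.84375, negative; keep [-0.75, -0.5]
t = -0.625 gives g = -0.371094, negative; keep [-0.625, -0.5]
t = -0.5625 gives g = 0.3286, positive; keep [-0.625, -0.5625]
t = -0.59375 gives g = -0.0179, negative; keep [-0.59375, -0.5625]
t = -0.578125 gives g = 0.1562, positive; keep [-0.59375, -0.578125]

[-0.59375, -0.578125]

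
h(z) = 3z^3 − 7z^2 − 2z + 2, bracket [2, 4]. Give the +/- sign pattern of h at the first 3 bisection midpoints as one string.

++-

m = 3, h(m) = 14 (+); new bracket [2, 3]
m = 2.5, h(m) = 0.125 (+); new bracket [2, 2.5]
m = 2.25, h(m) = -3.765625 (−); new bracket [2.25, 2.5]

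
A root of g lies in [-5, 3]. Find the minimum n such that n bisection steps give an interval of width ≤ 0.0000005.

24

Width after n steps is 8/2^n. Need 2^n ≥ 8/0.0000005 = 16000000.
2^23 = 8388608 < 16000000 ≤ 2^24 = 16777216, so n = 24.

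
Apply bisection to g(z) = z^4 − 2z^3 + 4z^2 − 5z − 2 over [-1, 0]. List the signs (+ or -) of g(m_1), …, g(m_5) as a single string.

g(-0.5) = 1.8125 > 0, so the root lies in [-0.5, 0]
g(-0.25) = -0.464844 < 0, so the root lies in [-0.5, -0.25]
g(-0.375) = 0.562744 > 0, so the root lies in [-0.375, -0.25]
g(-0.3125) = 0.0237 > 0, so the root lies in [-0.3125, -0.25]
g(-0.28125) = -0.2266 < 0, so the root lies in [-0.3125, -0.28125]

+-++-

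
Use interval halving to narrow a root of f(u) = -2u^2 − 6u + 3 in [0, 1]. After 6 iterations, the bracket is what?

u = 0.5 gives f = -0.5, negative; keep [0, 0.5]
u = 0.25 gives f = 1.375, positive; keep [0.25, 0.5]
u = 0.375 gives f = 0.46875, positive; keep [0.375, 0.5]
u = 0.4375 gives f = -0.0078, negative; keep [0.375, 0.4375]
u = 0.40625 gives f = 0.2324, positive; keep [0.40625, 0.4375]
u = 0.421875 gives f = 0.1128, positive; keep [0.421875, 0.4375]

[0.421875, 0.4375]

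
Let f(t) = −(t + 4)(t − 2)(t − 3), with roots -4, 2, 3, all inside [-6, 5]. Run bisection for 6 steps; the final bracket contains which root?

midpoint -0.5: f = -30.625 < 0 → [-6, -0.5]
midpoint -3.25: f = -24.609375 < 0 → [-6, -3.25]
midpoint -4.625: f = 31.572266 > 0 → [-4.625, -3.25]
midpoint -3.9375: f = -2.5745 < 0 → [-4.625, -3.9375]
midpoint -4.28125: f = 12.8631 > 0 → [-4.28125, -3.9375]
midpoint -4.109375: f = 4.7506 > 0 → [-4.109375, -3.9375]

-4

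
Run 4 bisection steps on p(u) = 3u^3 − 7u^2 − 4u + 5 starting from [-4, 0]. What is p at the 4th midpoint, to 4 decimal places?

m = -2, p(m) = -39 (−); new bracket [-2, 0]
m = -1, p(m) = -1 (−); new bracket [-1, 0]
m = -0.5, p(m) = 4.875 (+); new bracket [-1, -0.5]
m = -0.75, p(m) = 2.7969 (+); new bracket [-1, -0.75]

2.7969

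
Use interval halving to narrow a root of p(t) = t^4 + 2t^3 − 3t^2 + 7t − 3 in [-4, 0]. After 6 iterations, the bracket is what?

midpoint -2: p = -29 < 0 → [-4, -2]
midpoint -3: p = -24 < 0 → [-4, -3]
midpoint -3.5: p = 0.0625 > 0 → [-3.5, -3]
midpoint -3.25: p = -14.5273 < 0 → [-3.5, -3.25]
midpoint -3.375: p = -7.9373 < 0 → [-3.5, -3.375]
midpoint -3.4375: p = -4.1221 < 0 → [-3.5, -3.4375]

[-3.5, -3.4375]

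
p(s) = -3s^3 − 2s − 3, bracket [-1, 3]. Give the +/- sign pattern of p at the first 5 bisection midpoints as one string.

----+

s = 1 gives p = -8, negative; keep [-1, 1]
s = 0 gives p = -3, negative; keep [-1, 0]
s = -0.5 gives p = -1.625, negative; keep [-1, -0.5]
s = -0.75 gives p = -0.2344, negative; keep [-1, -0.75]
s = -0.875 gives p = 0.7598, positive; keep [-0.875, -0.75]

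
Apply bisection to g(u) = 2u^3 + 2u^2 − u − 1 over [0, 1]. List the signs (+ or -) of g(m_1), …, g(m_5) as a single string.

-+--+

g(0.5) = -0.75 < 0, so the root lies in [0.5, 1]
g(0.75) = 0.21875 > 0, so the root lies in [0.5, 0.75]
g(0.625) = -0.355469 < 0, so the root lies in [0.625, 0.75]
g(0.6875) = -0.0923 < 0, so the root lies in [0.6875, 0.75]
g(0.71875) = 0.0571 > 0, so the root lies in [0.6875, 0.71875]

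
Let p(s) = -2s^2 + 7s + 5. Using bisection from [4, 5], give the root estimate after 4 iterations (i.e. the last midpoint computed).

s = 4.5 gives p = -4, negative; keep [4, 4.5]
s = 4.25 gives p = -1.375, negative; keep [4, 4.25]
s = 4.125 gives p = -0.15625, negative; keep [4, 4.125]
s = 4.0625 gives p = 0.4297, positive; keep [4.0625, 4.125]

4.0625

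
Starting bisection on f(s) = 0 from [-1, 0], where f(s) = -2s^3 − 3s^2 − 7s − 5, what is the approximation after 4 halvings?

m = -0.5, f(m) = -2 (−); new bracket [-1, -0.5]
m = -0.75, f(m) = -0.59375 (−); new bracket [-1, -0.75]
m = -0.875, f(m) = 0.167969 (+); new bracket [-0.875, -0.75]
m = -0.8125, f(m) = -0.2202 (−); new bracket [-0.875, -0.8125]

-0.8125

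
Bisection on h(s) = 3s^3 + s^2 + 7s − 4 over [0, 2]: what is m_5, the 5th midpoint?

0.4375

midpoint 1: h = 7 > 0 → [0, 1]
midpoint 0.5: h = 0.125 > 0 → [0, 0.5]
midpoint 0.25: h = -2.140625 < 0 → [0.25, 0.5]
midpoint 0.375: h = -1.0762 < 0 → [0.375, 0.5]
midpoint 0.4375: h = -0.4949 < 0 → [0.4375, 0.5]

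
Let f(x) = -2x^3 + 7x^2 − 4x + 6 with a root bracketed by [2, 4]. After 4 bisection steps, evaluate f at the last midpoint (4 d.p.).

0.8242

f(3) = 3 > 0, so the root lies in [3, 4]
f(3.5) = -8 < 0, so the root lies in [3, 3.5]
f(3.25) = -1.71875 < 0, so the root lies in [3, 3.25]
f(3.125) = 0.8242 > 0, so the root lies in [3.125, 3.25]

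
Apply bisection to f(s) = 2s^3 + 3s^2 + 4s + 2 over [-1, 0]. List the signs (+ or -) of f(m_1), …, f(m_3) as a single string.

+-+

m = -0.5, f(m) = 0.5 (+); new bracket [-1, -0.5]
m = -0.75, f(m) = -0.15625 (−); new bracket [-0.75, -0.5]
m = -0.625, f(m) = 0.183594 (+); new bracket [-0.75, -0.625]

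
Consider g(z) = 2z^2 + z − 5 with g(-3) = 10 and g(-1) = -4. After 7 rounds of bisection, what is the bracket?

[-1.859375, -1.84375]

z = -2 gives g = 1, positive; keep [-2, -1]
z = -1.5 gives g = -2, negative; keep [-2, -1.5]
z = -1.75 gives g = -0.625, negative; keep [-2, -1.75]
z = -1.875 gives g = 0.1562, positive; keep [-1.875, -1.75]
z = -1.8125 gives g = -0.2422, negative; keep [-1.875, -1.8125]
z = -1.84375 gives g = -0.0449, negative; keep [-1.875, -1.84375]
z = -1.859375 gives g = 0.0552, positive; keep [-1.859375, -1.84375]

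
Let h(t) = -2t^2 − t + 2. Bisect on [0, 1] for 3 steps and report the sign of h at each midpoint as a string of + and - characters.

h(0.5) = 1 > 0, so the root lies in [0.5, 1]
h(0.75) = 0.125 > 0, so the root lies in [0.75, 1]
h(0.875) = -0.40625 < 0, so the root lies in [0.75, 0.875]

++-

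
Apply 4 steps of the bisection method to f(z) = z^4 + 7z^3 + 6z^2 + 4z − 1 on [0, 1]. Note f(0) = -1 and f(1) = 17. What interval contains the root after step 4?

midpoint 0.5: f = 3.4375 > 0 → [0, 0.5]
midpoint 0.25: f = 0.488281 > 0 → [0, 0.25]
midpoint 0.125: f = -0.392334 < 0 → [0.125, 0.25]
midpoint 0.1875: f = 0.0083 > 0 → [0.125, 0.1875]

[0.125, 0.1875]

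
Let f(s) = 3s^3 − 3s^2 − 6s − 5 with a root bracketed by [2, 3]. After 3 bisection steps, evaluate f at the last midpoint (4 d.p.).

-2.5098

s = 2.5 gives f = 8.125, positive; keep [2, 2.5]
s = 2.25 gives f = 0.484375, positive; keep [2, 2.25]
s = 2.125 gives f = -2.509766, negative; keep [2.125, 2.25]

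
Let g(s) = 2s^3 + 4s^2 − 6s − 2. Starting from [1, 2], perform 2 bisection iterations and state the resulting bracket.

[1, 1.25]

s = 1.5 gives g = 4.75, positive; keep [1, 1.5]
s = 1.25 gives g = 0.65625, positive; keep [1, 1.25]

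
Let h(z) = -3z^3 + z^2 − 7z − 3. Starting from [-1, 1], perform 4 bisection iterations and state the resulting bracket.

midpoint 0: h = -3 < 0 → [-1, 0]
midpoint -0.5: h = 1.125 > 0 → [-0.5, 0]
midpoint -0.25: h = -1.140625 < 0 → [-0.5, -0.25]
midpoint -0.375: h = -0.0762 < 0 → [-0.5, -0.375]

[-0.5, -0.375]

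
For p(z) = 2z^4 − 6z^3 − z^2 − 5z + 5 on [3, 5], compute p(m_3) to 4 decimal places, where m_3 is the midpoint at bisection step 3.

-4.6484

m = 4, p(m) = 97 (+); new bracket [3, 4]
m = 3.5, p(m) = 18.125 (+); new bracket [3, 3.5]
m = 3.25, p(m) = -4.648438 (−); new bracket [3.25, 3.5]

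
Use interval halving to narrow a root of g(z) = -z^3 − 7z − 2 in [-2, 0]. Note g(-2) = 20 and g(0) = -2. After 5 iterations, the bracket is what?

z = -1 gives g = 6, positive; keep [-1, 0]
z = -0.5 gives g = 1.625, positive; keep [-0.5, 0]
z = -0.25 gives g = -0.234375, negative; keep [-0.5, -0.25]
z = -0.375 gives g = 0.6777, positive; keep [-0.375, -0.25]
z = -0.3125 gives g = 0.218, positive; keep [-0.3125, -0.25]

[-0.3125, -0.25]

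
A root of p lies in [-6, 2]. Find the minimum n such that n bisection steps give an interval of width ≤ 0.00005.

Width after n steps is 8/2^n. Need 2^n ≥ 8/0.00005 = 160000.
2^17 = 131072 < 160000 ≤ 2^18 = 262144, so n = 18.

18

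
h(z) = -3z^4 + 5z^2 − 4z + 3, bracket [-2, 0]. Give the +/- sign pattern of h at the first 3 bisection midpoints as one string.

m = -1, h(m) = 9 (+); new bracket [-2, -1]
m = -1.5, h(m) = 5.0625 (+); new bracket [-2, -1.5]
m = -1.75, h(m) = -2.824219 (−); new bracket [-1.75, -1.5]

++-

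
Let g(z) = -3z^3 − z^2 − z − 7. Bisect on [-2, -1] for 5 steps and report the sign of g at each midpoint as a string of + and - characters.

z = -1.5 gives g = 2.375, positive; keep [-1.5, -1]
z = -1.25 gives g = -1.453125, negative; keep [-1.5, -1.25]
z = -1.375 gives g = 0.283203, positive; keep [-1.375, -1.25]
z = -1.3125 gives g = -0.6272, negative; keep [-1.375, -1.3125]
z = -1.34375 gives g = -0.1828, negative; keep [-1.375, -1.34375]

+-+--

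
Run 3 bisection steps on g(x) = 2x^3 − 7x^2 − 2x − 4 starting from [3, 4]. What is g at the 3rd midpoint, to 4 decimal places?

-0.4883

x = 3.5 gives g = -11, negative; keep [3.5, 4]
x = 3.75 gives g = -4.46875, negative; keep [3.75, 4]
x = 3.875 gives g = -0.488281, negative; keep [3.875, 4]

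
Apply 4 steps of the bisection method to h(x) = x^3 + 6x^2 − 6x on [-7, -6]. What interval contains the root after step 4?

[-6.875, -6.8125]

midpoint -6.5: h = 17.875 > 0 → [-7, -6.5]
midpoint -6.75: h = 6.328125 > 0 → [-7, -6.75]
midpoint -6.875: h = -0.107422 < 0 → [-6.875, -6.75]
midpoint -6.8125: h = 3.1667 > 0 → [-6.875, -6.8125]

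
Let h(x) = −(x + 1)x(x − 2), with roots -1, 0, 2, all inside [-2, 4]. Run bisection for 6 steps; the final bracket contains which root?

midpoint 1: h = 2 > 0 → [1, 4]
midpoint 2.5: h = -4.375 < 0 → [1, 2.5]
midpoint 1.75: h = 1.203125 > 0 → [1.75, 2.5]
midpoint 2.125: h = -0.8301 < 0 → [1.75, 2.125]
midpoint 1.9375: h = 0.3557 > 0 → [1.9375, 2.125]
midpoint 2.03125: h = -0.1924 < 0 → [1.9375, 2.03125]

2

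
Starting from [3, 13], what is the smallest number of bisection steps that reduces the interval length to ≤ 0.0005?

Width after n steps is 10/2^n. Need 2^n ≥ 10/0.0005 = 20000.
2^14 = 16384 < 20000 ≤ 2^15 = 32768, so n = 15.

15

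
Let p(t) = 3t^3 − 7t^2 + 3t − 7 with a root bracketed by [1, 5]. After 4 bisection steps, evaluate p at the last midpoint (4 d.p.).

m = 3, p(m) = 20 (+); new bracket [1, 3]
m = 2, p(m) = -5 (−); new bracket [2, 3]
m = 2.5, p(m) = 3.625 (+); new bracket [2, 2.5]
m = 2.25, p(m) = -1.5156 (−); new bracket [2.25, 2.5]

-1.5156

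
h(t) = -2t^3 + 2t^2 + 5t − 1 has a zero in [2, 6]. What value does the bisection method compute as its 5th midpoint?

2.125

m = 4, h(m) = -77 (−); new bracket [2, 4]
m = 3, h(m) = -22 (−); new bracket [2, 3]
m = 2.5, h(m) = -7.25 (−); new bracket [2, 2.5]
m = 2.25, h(m) = -2.4062 (−); new bracket [2, 2.25]
m = 2.125, h(m) = -0.5352 (−); new bracket [2, 2.125]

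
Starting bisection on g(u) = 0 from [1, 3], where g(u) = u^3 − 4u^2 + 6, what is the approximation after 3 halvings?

m = 2, g(m) = -2 (−); new bracket [1, 2]
m = 1.5, g(m) = 0.375 (+); new bracket [1.5, 2]
m = 1.75, g(m) = -0.890625 (−); new bracket [1.5, 1.75]

1.75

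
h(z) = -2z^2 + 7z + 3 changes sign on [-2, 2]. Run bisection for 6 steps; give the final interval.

[-0.4375, -0.375]

h(0) = 3 > 0, so the root lies in [-2, 0]
h(-1) = -6 < 0, so the root lies in [-1, 0]
h(-0.5) = -1 < 0, so the root lies in [-0.5, 0]
h(-0.25) = 1.125 > 0, so the root lies in [-0.5, -0.25]
h(-0.375) = 0.0938 > 0, so the root lies in [-0.5, -0.375]
h(-0.4375) = -0.4453 < 0, so the root lies in [-0.4375, -0.375]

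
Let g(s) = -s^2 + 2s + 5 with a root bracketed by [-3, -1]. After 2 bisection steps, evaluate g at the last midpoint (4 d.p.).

-0.2500

s = -2 gives g = -3, negative; keep [-2, -1]
s = -1.5 gives g = -0.25, negative; keep [-1.5, -1]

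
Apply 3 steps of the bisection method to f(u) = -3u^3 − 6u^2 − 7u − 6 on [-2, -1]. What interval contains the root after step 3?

f(-1.5) = 1.125 > 0, so the root lies in [-1.5, -1]
f(-1.25) = -0.765625 < 0, so the root lies in [-1.5, -1.25]
f(-1.375) = 0.080078 > 0, so the root lies in [-1.375, -1.25]

[-1.375, -1.25]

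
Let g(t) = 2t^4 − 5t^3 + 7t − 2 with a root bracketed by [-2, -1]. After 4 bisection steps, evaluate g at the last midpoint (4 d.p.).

midpoint -1.5: g = 14.5 > 0 → [-1.5, -1]
midpoint -1.25: g = 3.898438 > 0 → [-1.25, -1]
midpoint -1.125: g = 0.447754 > 0 → [-1.125, -1]
midpoint -1.0625: g = -0.8913 < 0 → [-1.125, -1.0625]

-0.8913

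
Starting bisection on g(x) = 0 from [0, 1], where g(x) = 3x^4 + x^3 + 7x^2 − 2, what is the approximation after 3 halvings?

0.375

midpoint 0.5: g = 0.0625 > 0 → [0, 0.5]
midpoint 0.25: g = -1.535156 < 0 → [0.25, 0.5]
midpoint 0.375: g = -0.903564 < 0 → [0.375, 0.5]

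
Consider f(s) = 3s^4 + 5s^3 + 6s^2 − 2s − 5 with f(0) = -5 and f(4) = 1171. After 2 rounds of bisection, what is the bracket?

s = 2 gives f = 103, positive; keep [0, 2]
s = 1 gives f = 7, positive; keep [0, 1]

[0, 1]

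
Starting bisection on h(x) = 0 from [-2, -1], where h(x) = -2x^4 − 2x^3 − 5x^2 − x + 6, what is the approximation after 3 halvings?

m = -1.5, h(m) = -7.125 (−); new bracket [-1.5, -1]
m = -1.25, h(m) = -1.539062 (−); new bracket [-1.25, -1]
m = -1.125, h(m) = 0.440918 (+); new bracket [-1.25, -1.125]

-1.125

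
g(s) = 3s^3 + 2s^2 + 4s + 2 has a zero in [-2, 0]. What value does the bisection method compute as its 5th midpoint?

-0.5625

g(-1) = -3 < 0, so the root lies in [-1, 0]
g(-0.5) = 0.125 > 0, so the root lies in [-1, -0.5]
g(-0.75) = -1.140625 < 0, so the root lies in [-0.75, -0.5]
g(-0.625) = -0.4512 < 0, so the root lies in [-0.625, -0.5]
g(-0.5625) = -0.1511 < 0, so the root lies in [-0.5625, -0.5]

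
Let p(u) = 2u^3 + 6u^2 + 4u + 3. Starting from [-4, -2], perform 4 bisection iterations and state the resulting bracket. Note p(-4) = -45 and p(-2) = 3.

[-2.5, -2.375]

p(-3) = -9 < 0, so the root lies in [-3, -2]
p(-2.5) = -0.75 < 0, so the root lies in [-2.5, -2]
p(-2.25) = 1.59375 > 0, so the root lies in [-2.5, -2.25]
p(-2.375) = 0.5508 > 0, so the root lies in [-2.5, -2.375]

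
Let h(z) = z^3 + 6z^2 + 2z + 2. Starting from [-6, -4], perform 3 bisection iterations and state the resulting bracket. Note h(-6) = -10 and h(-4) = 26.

h(-5) = 17 > 0, so the root lies in [-6, -5]
h(-5.5) = 6.125 > 0, so the root lies in [-6, -5.5]
h(-5.75) = -1.234375 < 0, so the root lies in [-5.75, -5.5]

[-5.75, -5.5]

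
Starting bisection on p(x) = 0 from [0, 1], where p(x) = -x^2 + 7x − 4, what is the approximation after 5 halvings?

p(0.5) = -0.75 < 0, so the root lies in [0.5, 1]
p(0.75) = 0.6875 > 0, so the root lies in [0.5, 0.75]
p(0.625) = -0.015625 < 0, so the root lies in [0.625, 0.75]
p(0.6875) = 0.3398 > 0, so the root lies in [0.625, 0.6875]
p(0.65625) = 0.1631 > 0, so the root lies in [0.625, 0.65625]

0.65625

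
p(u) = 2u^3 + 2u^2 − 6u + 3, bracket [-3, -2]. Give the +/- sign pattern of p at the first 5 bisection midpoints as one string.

-+++-

m = -2.5, p(m) = -0.75 (−); new bracket [-2.5, -2]
m = -2.25, p(m) = 3.84375 (+); new bracket [-2.5, -2.25]
m = -2.375, p(m) = 1.738281 (+); new bracket [-2.5, -2.375]
m = -2.4375, p(m) = 0.5435 (+); new bracket [-2.5, -2.4375]
m = -2.46875, p(m) = -0.0908 (−); new bracket [-2.46875, -2.4375]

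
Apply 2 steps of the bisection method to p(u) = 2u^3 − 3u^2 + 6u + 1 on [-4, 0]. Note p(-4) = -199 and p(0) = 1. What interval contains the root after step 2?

[-1, 0]

midpoint -2: p = -39 < 0 → [-2, 0]
midpoint -1: p = -10 < 0 → [-1, 0]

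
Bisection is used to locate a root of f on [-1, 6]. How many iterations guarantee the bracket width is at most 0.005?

11

Width after n steps is 7/2^n. Need 2^n ≥ 7/0.005 = 1400.
2^10 = 1024 < 1400 ≤ 2^11 = 2048, so n = 11.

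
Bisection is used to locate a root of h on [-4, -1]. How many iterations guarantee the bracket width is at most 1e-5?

19

Width after n steps is 3/2^n. Need 2^n ≥ 3/1e-5 = 300000.
2^18 = 262144 < 300000 ≤ 2^19 = 524288, so n = 19.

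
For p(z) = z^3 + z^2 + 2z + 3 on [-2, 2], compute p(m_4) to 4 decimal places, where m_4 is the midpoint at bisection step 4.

0.1094

m = 0, p(m) = 3 (+); new bracket [-2, 0]
m = -1, p(m) = 1 (+); new bracket [-2, -1]
m = -1.5, p(m) = -1.125 (−); new bracket [-1.5, -1]
m = -1.25, p(m) = 0.1094 (+); new bracket [-1.5, -1.25]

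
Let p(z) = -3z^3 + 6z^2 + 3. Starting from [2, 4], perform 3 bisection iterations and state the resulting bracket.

[2, 2.25]

p(3) = -24 < 0, so the root lies in [2, 3]
p(2.5) = -6.375 < 0, so the root lies in [2, 2.5]
p(2.25) = -0.796875 < 0, so the root lies in [2, 2.25]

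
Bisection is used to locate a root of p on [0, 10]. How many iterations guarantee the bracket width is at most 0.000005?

21

Width after n steps is 10/2^n. Need 2^n ≥ 10/0.000005 = 2000000.
2^20 = 1048576 < 2000000 ≤ 2^21 = 2097152, so n = 21.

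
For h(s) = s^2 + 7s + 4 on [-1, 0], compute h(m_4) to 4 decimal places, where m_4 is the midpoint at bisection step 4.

-0.3398

s = -0.5 gives h = 0.75, positive; keep [-1, -0.5]
s = -0.75 gives h = -0.6875, negative; keep [-0.75, -0.5]
s = -0.625 gives h = 0.015625, positive; keep [-0.75, -0.625]
s = -0.6875 gives h = -0.3398, negative; keep [-0.6875, -0.625]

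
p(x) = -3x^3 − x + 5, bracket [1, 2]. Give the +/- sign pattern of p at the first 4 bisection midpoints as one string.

---+

x = 1.5 gives p = -6.625, negative; keep [1, 1.5]
x = 1.25 gives p = -2.109375, negative; keep [1, 1.25]
x = 1.125 gives p = -0.396484, negative; keep [1, 1.125]
x = 1.0625 gives p = 0.3391, positive; keep [1.0625, 1.125]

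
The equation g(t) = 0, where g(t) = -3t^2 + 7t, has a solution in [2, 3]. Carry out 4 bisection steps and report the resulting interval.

[2.3125, 2.375]

midpoint 2.5: g = -1.25 < 0 → [2, 2.5]
midpoint 2.25: g = 0.5625 > 0 → [2.25, 2.5]
midpoint 2.375: g = -0.296875 < 0 → [2.25, 2.375]
midpoint 2.3125: g = 0.1445 > 0 → [2.3125, 2.375]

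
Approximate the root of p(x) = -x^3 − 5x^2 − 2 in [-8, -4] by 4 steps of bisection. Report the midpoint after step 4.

-5.25

m = -6, p(m) = 34 (+); new bracket [-6, -4]
m = -5, p(m) = -2 (−); new bracket [-6, -5]
m = -5.5, p(m) = 13.125 (+); new bracket [-5.5, -5]
m = -5.25, p(m) = 4.8906 (+); new bracket [-5.25, -5]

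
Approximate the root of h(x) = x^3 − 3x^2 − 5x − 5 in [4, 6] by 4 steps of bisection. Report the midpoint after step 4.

midpoint 5: h = 20 > 0 → [4, 5]
midpoint 4.5: h = 2.875 > 0 → [4, 4.5]
midpoint 4.25: h = -3.671875 < 0 → [4.25, 4.5]
midpoint 4.375: h = -0.5566 < 0 → [4.375, 4.5]

4.375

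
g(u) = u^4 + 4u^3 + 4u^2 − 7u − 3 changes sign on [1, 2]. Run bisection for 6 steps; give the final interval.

m = 1.5, g(m) = 14.0625 (+); new bracket [1, 1.5]
m = 1.25, g(m) = 4.753906 (+); new bracket [1, 1.25]
m = 1.125, g(m) = 1.484619 (+); new bracket [1, 1.125]
m = 1.0625, g(m) = 0.1504 (+); new bracket [1, 1.0625]
m = 1.03125, g(m) = -0.447 (−); new bracket [1.03125, 1.0625]
m = 1.046875, g(m) = -0.154 (−); new bracket [1.046875, 1.0625]

[1.046875, 1.0625]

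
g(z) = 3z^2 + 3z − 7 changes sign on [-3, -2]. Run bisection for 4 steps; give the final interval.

midpoint -2.5: g = 4.25 > 0 → [-2.5, -2]
midpoint -2.25: g = 1.4375 > 0 → [-2.25, -2]
midpoint -2.125: g = 0.171875 > 0 → [-2.125, -2]
midpoint -2.0625: g = -0.4258 < 0 → [-2.125, -2.0625]

[-2.125, -2.0625]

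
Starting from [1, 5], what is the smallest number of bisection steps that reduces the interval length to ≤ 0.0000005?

23

Width after n steps is 4/2^n. Need 2^n ≥ 4/0.0000005 = 8000000.
2^22 = 4194304 < 8000000 ≤ 2^23 = 8388608, so n = 23.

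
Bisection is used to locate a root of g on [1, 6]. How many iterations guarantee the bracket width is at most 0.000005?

Width after n steps is 5/2^n. Need 2^n ≥ 5/0.000005 = 1000000.
2^19 = 524288 < 1000000 ≤ 2^20 = 1048576, so n = 20.

20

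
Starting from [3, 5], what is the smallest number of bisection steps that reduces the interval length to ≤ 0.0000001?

25

Width after n steps is 2/2^n. Need 2^n ≥ 2/0.0000001 = 20000000.
2^24 = 16777216 < 20000000 ≤ 2^25 = 33554432, so n = 25.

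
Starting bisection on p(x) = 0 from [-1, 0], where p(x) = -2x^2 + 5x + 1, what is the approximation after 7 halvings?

-0.1796875

x = -0.5 gives p = -2, negative; keep [-0.5, 0]
x = -0.25 gives p = -0.375, negative; keep [-0.25, 0]
x = -0.125 gives p = 0.34375, positive; keep [-0.25, -0.125]
x = -0.1875 gives p = -0.0078, negative; keep [-0.1875, -0.125]
x = -0.15625 gives p = 0.1699, positive; keep [-0.1875, -0.15625]
x = -0.171875 gives p = 0.0815, positive; keep [-0.1875, -0.171875]
x = -0.1796875 gives p = 0.037, positive; keep [-0.1875, -0.1796875]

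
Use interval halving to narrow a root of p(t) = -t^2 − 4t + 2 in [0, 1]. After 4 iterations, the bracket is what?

p(0.5) = -0.25 < 0, so the root lies in [0, 0.5]
p(0.25) = 0.9375 > 0, so the root lies in [0.25, 0.5]
p(0.375) = 0.359375 > 0, so the root lies in [0.375, 0.5]
p(0.4375) = 0.0586 > 0, so the root lies in [0.4375, 0.5]

[0.4375, 0.5]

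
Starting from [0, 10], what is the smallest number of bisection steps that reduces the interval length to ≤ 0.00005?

Width after n steps is 10/2^n. Need 2^n ≥ 10/0.00005 = 200000.
2^17 = 131072 < 200000 ≤ 2^18 = 262144, so n = 18.

18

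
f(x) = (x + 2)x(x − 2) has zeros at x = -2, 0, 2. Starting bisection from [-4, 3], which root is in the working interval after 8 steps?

f(-0.5) = 1.875 > 0, so the root lies in [-4, -0.5]
f(-2.25) = -2.390625 < 0, so the root lies in [-2.25, -0.5]
f(-1.375) = 2.900391 > 0, so the root lies in [-2.25, -1.375]
f(-1.8125) = 1.2957 > 0, so the root lies in [-2.25, -1.8125]
f(-2.03125) = -0.2559 < 0, so the root lies in [-2.03125, -1.8125]
f(-1.921875) = 0.5889 > 0, so the root lies in [-2.03125, -1.921875]
f(-1.9765625) = 0.1842 > 0, so the root lies in [-2.03125, -1.9765625]
f(-2.00390625) = -0.0313 < 0, so the root lies in [-2.00390625, -1.9765625]

-2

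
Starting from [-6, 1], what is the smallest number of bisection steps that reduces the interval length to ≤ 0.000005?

21

Width after n steps is 7/2^n. Need 2^n ≥ 7/0.000005 = 1400000.
2^20 = 1048576 < 1400000 ≤ 2^21 = 2097152, so n = 21.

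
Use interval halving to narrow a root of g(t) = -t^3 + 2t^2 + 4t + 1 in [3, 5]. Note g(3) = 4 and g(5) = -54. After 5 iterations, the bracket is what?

m = 4, g(m) = -15 (−); new bracket [3, 4]
m = 3.5, g(m) = -3.375 (−); new bracket [3, 3.5]
m = 3.25, g(m) = 0.796875 (+); new bracket [3.25, 3.5]
m = 3.375, g(m) = -1.1621 (−); new bracket [3.25, 3.375]
m = 3.3125, g(m) = -0.1516 (−); new bracket [3.25, 3.3125]

[3.25, 3.3125]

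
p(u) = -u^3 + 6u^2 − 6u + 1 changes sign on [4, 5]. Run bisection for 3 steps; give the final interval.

[4.75, 4.875]

m = 4.5, p(m) = 4.375 (+); new bracket [4.5, 5]
m = 4.75, p(m) = 0.703125 (+); new bracket [4.75, 5]
m = 4.875, p(m) = -1.513672 (−); new bracket [4.75, 4.875]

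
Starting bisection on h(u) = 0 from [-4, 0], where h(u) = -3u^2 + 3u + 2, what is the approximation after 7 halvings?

-0.46875

m = -2, h(m) = -16 (−); new bracket [-2, 0]
m = -1, h(m) = -4 (−); new bracket [-1, 0]
m = -0.5, h(m) = -0.25 (−); new bracket [-0.5, 0]
m = -0.25, h(m) = 1.0625 (+); new bracket [-0.5, -0.25]
m = -0.375, h(m) = 0.4531 (+); new bracket [-0.5, -0.375]
m = -0.4375, h(m) = 0.1133 (+); new bracket [-0.5, -0.4375]
m = -0.46875, h(m) = -0.0654 (−); new bracket [-0.46875, -0.4375]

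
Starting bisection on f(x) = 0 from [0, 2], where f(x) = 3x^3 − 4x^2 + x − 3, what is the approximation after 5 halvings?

m = 1, f(m) = -3 (−); new bracket [1, 2]
m = 1.5, f(m) = -0.375 (−); new bracket [1.5, 2]
m = 1.75, f(m) = 2.578125 (+); new bracket [1.5, 1.75]
m = 1.625, f(m) = 0.9355 (+); new bracket [1.5, 1.625]
m = 1.5625, f(m) = 0.241 (+); new bracket [1.5, 1.5625]

1.5625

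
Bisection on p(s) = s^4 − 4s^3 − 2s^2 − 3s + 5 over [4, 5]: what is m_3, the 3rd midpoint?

4.625

p(4.5) = -3.4375 < 0, so the root lies in [4.5, 5]
p(4.75) = 26.003906 > 0, so the root lies in [4.5, 4.75]
p(4.625) = 10.176025 > 0, so the root lies in [4.5, 4.625]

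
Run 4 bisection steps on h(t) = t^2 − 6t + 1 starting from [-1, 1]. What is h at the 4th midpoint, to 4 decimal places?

m = 0, h(m) = 1 (+); new bracket [0, 1]
m = 0.5, h(m) = -1.75 (−); new bracket [0, 0.5]
m = 0.25, h(m) = -0.4375 (−); new bracket [0, 0.25]
m = 0.125, h(m) = 0.2656 (+); new bracket [0.125, 0.25]

0.2656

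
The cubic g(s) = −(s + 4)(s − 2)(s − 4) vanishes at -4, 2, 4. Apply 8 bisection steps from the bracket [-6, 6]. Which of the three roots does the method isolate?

g(0) = -32 < 0, so the root lies in [-6, 0]
g(-3) = -35 < 0, so the root lies in [-6, -3]
g(-4.5) = 27.625 > 0, so the root lies in [-4.5, -3]
g(-3.75) = -11.1406 < 0, so the root lies in [-4.5, -3.75]
g(-4.125) = 6.2207 > 0, so the root lies in [-4.125, -3.75]
g(-3.9375) = -2.9456 < 0, so the root lies in [-4.125, -3.9375]
g(-4.03125) = 1.5137 > 0, so the root lies in [-4.03125, -3.9375]
g(-3.984375) = -0.7466 < 0, so the root lies in [-4.03125, -3.984375]

-4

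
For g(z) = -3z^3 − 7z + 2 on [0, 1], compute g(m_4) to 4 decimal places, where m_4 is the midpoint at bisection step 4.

-0.2791

g(0.5) = -1.875 < 0, so the root lies in [0, 0.5]
g(0.25) = 0.203125 > 0, so the root lies in [0.25, 0.5]
g(0.375) = -0.783203 < 0, so the root lies in [0.25, 0.375]
g(0.3125) = -0.2791 < 0, so the root lies in [0.25, 0.3125]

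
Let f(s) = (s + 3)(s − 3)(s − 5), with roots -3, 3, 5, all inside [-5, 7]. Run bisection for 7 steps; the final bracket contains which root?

m = 1, f(m) = 32 (+); new bracket [-5, 1]
m = -2, f(m) = 35 (+); new bracket [-5, -2]
m = -3.5, f(m) = -27.625 (−); new bracket [-3.5, -2]
m = -2.75, f(m) = 11.1406 (+); new bracket [-3.5, -2.75]
m = -3.125, f(m) = -6.2207 (−); new bracket [-3.125, -2.75]
m = -2.9375, f(m) = 2.9456 (+); new bracket [-3.125, -2.9375]
m = -3.03125, f(m) = -1.5137 (−); new bracket [-3.03125, -2.9375]

-3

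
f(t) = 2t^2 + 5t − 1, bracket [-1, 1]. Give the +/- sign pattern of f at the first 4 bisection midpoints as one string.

-++-

midpoint 0: f = -1 < 0 → [0, 1]
midpoint 0.5: f = 2 > 0 → [0, 0.5]
midpoint 0.25: f = 0.375 > 0 → [0, 0.25]
midpoint 0.125: f = -0.3438 < 0 → [0.125, 0.25]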